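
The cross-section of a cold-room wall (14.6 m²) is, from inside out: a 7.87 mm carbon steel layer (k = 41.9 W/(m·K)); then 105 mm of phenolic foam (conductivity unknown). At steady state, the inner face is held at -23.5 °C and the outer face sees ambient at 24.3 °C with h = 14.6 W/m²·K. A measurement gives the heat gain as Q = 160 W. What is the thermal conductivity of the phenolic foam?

ΣR = ΔT/Q = |-23.5 − 24.3|/160 = 0.2987 K/W
Known resistances:
  R_carbon steel = L/(kA) = 0.00787/(41.9·14.6) = 1.286×10^-5 K/W
  R_conv,out = 1/(hA) = 1/(14.6·14.6) = 0.004691 K/W
R_phenolic foam = ΣR − ΣR_known = 0.2987 − 0.004704 = 0.2940 K/W
L/(kA) = 0.2940 ⇒ k = 0.105/(0.2940·14.6) = 0.0245 W/m·K

k = 0.0245 W/m·K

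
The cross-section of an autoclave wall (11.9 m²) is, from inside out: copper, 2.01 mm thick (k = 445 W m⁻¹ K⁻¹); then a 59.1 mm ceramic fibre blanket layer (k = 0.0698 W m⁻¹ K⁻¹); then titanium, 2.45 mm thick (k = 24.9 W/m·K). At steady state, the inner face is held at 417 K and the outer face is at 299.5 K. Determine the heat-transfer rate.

Series thermal resistances, inner to outer:
  R_copper = L/(kA) = 0.00201/(445·11.9) = 3.796×10^-7 K/W
  R_ceramic fibre blanket = L/(kA) = 0.0591/(0.0698·11.9) = 0.07115 K/W
  R_titanium = L/(kA) = 0.00245/(24.9·11.9) = 8.268×10^-6 K/W
ΣR = 3.796×10^-7 + 0.07115 + 8.268×10^-6 = 0.07116 K/W
Q = ΔT/ΣR = (417 K − 299.5 K)/0.07116 = 1650 W

Q = 1650 W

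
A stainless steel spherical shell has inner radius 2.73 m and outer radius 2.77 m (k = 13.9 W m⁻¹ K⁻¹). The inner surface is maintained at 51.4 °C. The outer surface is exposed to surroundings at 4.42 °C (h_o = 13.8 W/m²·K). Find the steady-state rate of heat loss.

Resistance network (inner→outer):
  R_stainless steel = (1/2.73 − 1/2.77)/(4πk) = 0.005290/(4π·13.9) = 3.028×10^-5 K/W
  R_conv,out = 1/(4πr²h) = 1/(4π·2.77²·13.8) = 7.515×10^-4 K/W
ΣR = 3.028×10^-5 + 7.515×10^-4 = 7.818×10^-4 K/W
Q = ΔT/ΣR = (51.4 °C − 4.42 °C)/7.818×10^-4 = 60100 W

Q = 60.1 kW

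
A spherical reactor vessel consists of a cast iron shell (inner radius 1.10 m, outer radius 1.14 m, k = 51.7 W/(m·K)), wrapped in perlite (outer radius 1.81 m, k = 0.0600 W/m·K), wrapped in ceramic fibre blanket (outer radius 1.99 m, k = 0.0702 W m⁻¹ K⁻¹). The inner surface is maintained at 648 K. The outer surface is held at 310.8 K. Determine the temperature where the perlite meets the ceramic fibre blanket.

Treat each layer as a resistance in series:
  R_cast iron = (1/1.10 − 1/1.14)/(4πk) = 0.03190/(4π·51.7) = 4.910×10^-5 K/W
  R_perlite = (1/1.14 − 1/1.81)/(4πk) = 0.3247/(4π·0.0600) = 0.4307 K/W
  R_ceramic fibre blanket = (1/1.81 − 1/1.99)/(4πk) = 0.04997/(4π·0.0702) = 0.05665 K/W
ΣR = 4.910×10^-5 + 0.4307 + 0.05665 = 0.4874 K/W
Q = ΔT/ΣR = (648 K − 310.8 K)/0.4874 = 691.8 W
From the inner boundary to the perlite/ceramic fibre blanket interface, ΣR_partial = 0.4307 K/W.
T_interface = T_in − Q·ΣR_partial = 648 K − (691.8)(0.4307) = 350.0 K

T = 350.0 K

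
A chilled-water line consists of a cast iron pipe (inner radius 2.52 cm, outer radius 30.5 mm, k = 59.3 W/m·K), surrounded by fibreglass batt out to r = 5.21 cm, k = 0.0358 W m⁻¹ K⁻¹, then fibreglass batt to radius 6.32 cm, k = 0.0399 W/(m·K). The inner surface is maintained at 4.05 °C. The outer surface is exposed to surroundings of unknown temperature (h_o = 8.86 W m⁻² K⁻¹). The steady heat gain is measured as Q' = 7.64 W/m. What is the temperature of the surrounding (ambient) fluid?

T_out = 30.3 °C

Sum the resistances:
  R'_cast iron = ln(0.0305/0.0252)/(2πk) = 0.1909/(2π·59.3) = 5.123×10^-4 m·K/W
  R'_fibreglass batt = ln(0.0521/0.0305)/(2πk) = 0.5354/(2π·0.0358) = 2.380 m·K/W
  R'_fibreglass batt = ln(0.0632/0.0521)/(2πk) = 0.1931/(2π·0.0399) = 0.7704 m·K/W
  R'_conv,out = 1/(2πr h) = 1/(2π·0.0632·8.86) = 0.2842 m·K/W
ΣR = 3.436 m·K/W
ΔT = Q'·ΣR = 7.64 × 3.436 = 26.25 K
Heat flows inward, so T_out = T_in + ΔT = 4.05 + 26.25 = 30.3 °C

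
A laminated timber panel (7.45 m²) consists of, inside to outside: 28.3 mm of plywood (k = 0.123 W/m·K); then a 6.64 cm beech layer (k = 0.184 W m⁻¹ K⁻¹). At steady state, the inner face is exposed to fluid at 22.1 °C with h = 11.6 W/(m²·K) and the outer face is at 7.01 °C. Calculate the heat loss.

Treat each layer as a resistance in series:
  R_conv,in = 1/(hA) = 1/(11.6·7.45) = 0.01157 K/W
  R_plywood = L/(kA) = 0.0283/(0.123·7.45) = 0.03088 K/W
  R_beech = L/(kA) = 0.0664/(0.184·7.45) = 0.04844 K/W
ΣR = 0.01157 + 0.03088 + 0.04844 = 0.09089 K/W
Q = ΔT/ΣR = (22.1 °C − 7.01 °C)/0.09089 = 166 W

Q = 166 W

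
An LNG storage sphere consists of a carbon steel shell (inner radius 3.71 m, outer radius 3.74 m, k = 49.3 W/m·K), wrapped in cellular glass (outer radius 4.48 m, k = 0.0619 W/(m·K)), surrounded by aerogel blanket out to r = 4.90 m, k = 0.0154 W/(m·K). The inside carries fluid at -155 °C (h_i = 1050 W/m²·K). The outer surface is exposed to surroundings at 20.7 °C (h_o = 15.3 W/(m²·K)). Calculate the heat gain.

Treat each layer as a resistance in series:
  R_conv,in = 1/(4πr²h) = 1/(4π·3.71²·1050) = 5.506×10^-6 K/W
  R_carbon steel = (1/3.71 − 1/3.74)/(4πk) = 0.002162/(4π·49.3) = 3.490×10^-6 K/W
  R_cellular glass = (1/3.74 − 1/4.48)/(4πk) = 0.04417/(4π·0.0619) = 0.05678 K/W
  R_aerogel blanket = (1/4.48 − 1/4.90)/(4πk) = 0.01913/(4π·0.0154) = 0.09887 K/W
  R_conv,out = 1/(4πr²h) = 1/(4π·4.90²·15.3) = 2.166×10^-4 K/W
ΣR = 5.506×10^-6 + 3.490×10^-6 + 0.05678 + 0.09887 + 2.166×10^-4 = 0.1559 K/W
Q = ΔT/ΣR = (-155 °C − 20.7 °C)/0.1559 = -1130 W
(Negative Q ⇒ heat flows inward; heat gain = 1130 W.)

Q = 1130 W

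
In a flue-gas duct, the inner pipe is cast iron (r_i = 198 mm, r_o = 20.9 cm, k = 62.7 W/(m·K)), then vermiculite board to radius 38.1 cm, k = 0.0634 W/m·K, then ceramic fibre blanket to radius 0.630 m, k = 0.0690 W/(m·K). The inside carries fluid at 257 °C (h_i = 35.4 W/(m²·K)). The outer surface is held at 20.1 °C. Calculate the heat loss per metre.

Q' = 88.1 W/m

Series thermal resistances, inner to outer:
  R'_conv,in = 1/(2πr h) = 1/(2π·0.198·35.4) = 0.02271 m·K/W
  R'_cast iron = ln(0.209/0.198)/(2πk) = 0.05407/(2π·62.7) = 1.372×10^-4 m·K/W
  R'_vermiculite board = ln(0.381/0.209)/(2πk) = 0.6005/(2π·0.0634) = 1.507 m·K/W
  R'_ceramic fibre blanket = ln(0.630/0.381)/(2πk) = 0.5029/(2π·0.0690) = 1.160 m·K/W
ΣR = 0.02271 + 1.372×10^-4 + 1.507 + 1.160 = 2.690 m·K/W
Q' = ΔT/ΣR = (257 °C − 20.1 °C)/2.690 = 88.1 W/m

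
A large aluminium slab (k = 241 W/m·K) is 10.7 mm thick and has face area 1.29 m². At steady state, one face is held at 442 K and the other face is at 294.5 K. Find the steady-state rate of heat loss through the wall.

Q = kA·ΔT/L = 241 × 1.29 × |442 K − 294.5 K| / 0.0107 = 4.29×10^6 W

Q = 4290 kW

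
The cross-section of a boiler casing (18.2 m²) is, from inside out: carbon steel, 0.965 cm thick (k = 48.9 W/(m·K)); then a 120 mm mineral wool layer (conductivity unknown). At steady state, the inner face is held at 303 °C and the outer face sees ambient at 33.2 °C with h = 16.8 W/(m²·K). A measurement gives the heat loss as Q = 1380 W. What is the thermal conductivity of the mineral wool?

ΣR = ΔT/Q = |303 − 33.2|/1380 = 0.1955 K/W
Known resistances:
  R_carbon steel = L/(kA) = 0.00965/(48.9·18.2) = 1.084×10^-5 K/W
  R_conv,out = 1/(hA) = 1/(16.8·18.2) = 0.003271 K/W
R_mineral wool = ΣR − ΣR_known = 0.1955 − 0.003282 = 0.1922 K/W
L/(kA) = 0.1922 ⇒ k = 0.120/(0.1922·18.2) = 0.0343 W/m·K

k = 0.0343 W/m·K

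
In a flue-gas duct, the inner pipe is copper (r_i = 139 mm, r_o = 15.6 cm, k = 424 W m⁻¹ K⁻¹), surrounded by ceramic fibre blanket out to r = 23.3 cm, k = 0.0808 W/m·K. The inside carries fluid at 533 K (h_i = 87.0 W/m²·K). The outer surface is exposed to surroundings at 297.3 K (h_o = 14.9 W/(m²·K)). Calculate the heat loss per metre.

Treat each layer as a resistance in series:
  R'_conv,in = 1/(2πr h) = 1/(2π·0.139·87.0) = 0.01316 m·K/W
  R'_copper = ln(0.156/0.139)/(2πk) = 0.1154/(2π·424) = 4.331×10^-5 m·K/W
  R'_ceramic fibre blanket = ln(0.233/0.156)/(2πk) = 0.4012/(2π·0.0808) = 0.7902 m·K/W
  R'_conv,out = 1/(2πr h) = 1/(2π·0.233·14.9) = 0.04584 m·K/W
ΣR = 0.01316 + 4.331×10^-5 + 0.7902 + 0.04584 = 0.8492 m·K/W
Q' = ΔT/ΣR = (533 K − 297.3 K)/0.8492 = 278 W/m

Q' = 278 W/m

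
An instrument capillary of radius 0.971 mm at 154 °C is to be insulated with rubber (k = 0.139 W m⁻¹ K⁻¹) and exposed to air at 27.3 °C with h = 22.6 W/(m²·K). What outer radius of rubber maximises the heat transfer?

r_cr = 0.615 cm

For a cylinder, r_cr = k_ins/h = 0.139/22.6 = 0.00615 m = 0.615 cm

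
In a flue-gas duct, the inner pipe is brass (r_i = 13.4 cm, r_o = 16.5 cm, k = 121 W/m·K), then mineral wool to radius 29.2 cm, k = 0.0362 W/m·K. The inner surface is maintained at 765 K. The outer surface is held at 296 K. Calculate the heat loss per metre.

Q' = 187 W/m

Series thermal resistances, inner to outer:
  R'_brass = ln(0.165/0.134)/(2πk) = 0.2081/(2π·121) = 2.737×10^-4 m·K/W
  R'_mineral wool = ln(0.292/0.165)/(2πk) = 0.5708/(2π·0.0362) = 2.510 m·K/W
ΣR = 2.737×10^-4 + 2.510 = 2.510 m·K/W
Q' = ΔT/ΣR = (765 K − 296 K)/2.510 = 187 W/m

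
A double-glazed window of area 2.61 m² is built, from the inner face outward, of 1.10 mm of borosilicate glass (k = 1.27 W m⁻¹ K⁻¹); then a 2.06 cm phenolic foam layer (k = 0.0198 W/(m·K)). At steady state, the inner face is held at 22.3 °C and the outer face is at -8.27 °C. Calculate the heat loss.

Treat each layer as a resistance in series:
  R_borosilicate glass = L/(kA) = 0.00110/(1.27·2.61) = 3.319×10^-4 K/W
  R_phenolic foam = L/(kA) = 0.0206/(0.0198·2.61) = 0.3986 K/W
ΣR = 3.319×10^-4 + 0.3986 = 0.3989 K/W
Q = ΔT/ΣR = (22.3 °C − -8.27 °C)/0.3989 = 76.6 W

Q = 76.6 W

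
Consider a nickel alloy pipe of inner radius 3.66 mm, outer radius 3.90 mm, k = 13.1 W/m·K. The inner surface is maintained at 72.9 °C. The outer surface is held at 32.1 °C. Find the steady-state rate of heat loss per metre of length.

Q' = 52900 W/m

Q' = 2πk·ΔT/ln(r₂/r₁) = 2π × 13.1 × 40.8 / ln(0.00390/0.00366) = 52900 W/m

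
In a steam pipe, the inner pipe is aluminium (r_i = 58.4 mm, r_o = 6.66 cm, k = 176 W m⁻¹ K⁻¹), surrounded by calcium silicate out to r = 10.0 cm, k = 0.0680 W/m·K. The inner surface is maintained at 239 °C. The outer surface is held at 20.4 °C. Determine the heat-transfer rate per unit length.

Q' = 230 W/m

Resistance network (inner→outer):
  R'_aluminium = ln(0.0666/0.0584)/(2πk) = 0.1314/(2π·176) = 1.188×10^-4 m·K/W
  R'_calcium silicate = ln(0.100/0.0666)/(2πk) = 0.4065/(2π·0.0680) = 0.9513 m·K/W
ΣR = 1.188×10^-4 + 0.9513 = 0.9514 m·K/W
Q' = ΔT/ΣR = (239 °C − 20.4 °C)/0.9514 = 230 W/m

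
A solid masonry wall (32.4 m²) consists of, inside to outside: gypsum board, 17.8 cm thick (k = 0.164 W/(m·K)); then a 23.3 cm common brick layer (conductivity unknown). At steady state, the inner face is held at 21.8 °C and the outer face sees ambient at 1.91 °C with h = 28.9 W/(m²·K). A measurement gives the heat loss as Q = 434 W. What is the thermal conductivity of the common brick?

k = 0.639 W/m·K

ΣR = ΔT/Q = |21.8 − 1.91|/434 = 0.04583 K/W
Known resistances:
  R_gypsum board = L/(kA) = 0.178/(0.164·32.4) = 0.03350 K/W
  R_conv,out = 1/(hA) = 1/(28.9·32.4) = 0.001068 K/W
R_common brick = ΣR − ΣR_known = 0.04583 − 0.03457 = 0.01126 K/W
L/(kA) = 0.01126 ⇒ k = 0.233/(0.01126·32.4) = 0.639 W/m·K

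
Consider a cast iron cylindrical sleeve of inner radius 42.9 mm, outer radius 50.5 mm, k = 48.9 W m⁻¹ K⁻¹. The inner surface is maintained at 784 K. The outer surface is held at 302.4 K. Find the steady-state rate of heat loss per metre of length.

Q' = 2πk·ΔT/ln(r₂/r₁) = 2π × 48.9 × 481.6 / ln(0.0505/0.0429) = 9.07×10^5 W/m

Q' = 9.07×10^5 W/m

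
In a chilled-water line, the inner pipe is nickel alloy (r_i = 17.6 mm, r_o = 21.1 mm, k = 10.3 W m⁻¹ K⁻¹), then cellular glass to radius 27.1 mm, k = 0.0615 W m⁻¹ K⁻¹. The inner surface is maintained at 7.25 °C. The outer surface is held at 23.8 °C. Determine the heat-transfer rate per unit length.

Treat each layer as a resistance in series:
  R'_nickel alloy = ln(0.0211/0.0176)/(2πk) = 0.1814/(2π·10.3) = 0.002803 m·K/W
  R'_cellular glass = ln(0.0271/0.0211)/(2πk) = 0.2503/(2π·0.0615) = 0.6476 m·K/W
ΣR = 0.002803 + 0.6476 = 0.6504 m·K/W
Q' = ΔT/ΣR = (7.25 °C − 23.8 °C)/0.6504 = -25.4 W/m
(Negative Q' ⇒ heat flows inward; heat gain = 25.4 W/m.)

Q' = 25.4 W/m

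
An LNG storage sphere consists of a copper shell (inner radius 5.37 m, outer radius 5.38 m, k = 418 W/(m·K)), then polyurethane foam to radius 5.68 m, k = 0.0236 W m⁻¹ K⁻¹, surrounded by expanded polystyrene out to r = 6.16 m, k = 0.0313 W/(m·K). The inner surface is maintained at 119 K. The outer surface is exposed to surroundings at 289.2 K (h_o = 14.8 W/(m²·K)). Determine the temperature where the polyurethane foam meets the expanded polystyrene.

T = 201.7 K

Resistance network (inner→outer):
  R_copper = (1/5.37 − 1/5.38)/(4πk) = 3.461×10^-4/(4π·418) = 6.590×10^-8 K/W
  R_polyurethane foam = (1/5.38 − 1/5.68)/(4πk) = 0.009817/(4π·0.0236) = 0.03310 K/W
  R_expanded polystyrene = (1/5.68 − 1/6.16)/(4πk) = 0.01372/(4π·0.0313) = 0.03488 K/W
  R_conv,out = 1/(4πr²h) = 1/(4π·6.16²·14.8) = 1.417×10^-4 K/W
ΣR = 6.590×10^-8 + 0.03310 + 0.03488 + 1.417×10^-4 = 0.06812 K/W
Q = ΔT/ΣR = (119 K − 289.2 K)/0.06812 = -2499 W
From the inner boundary to the polyurethane foam/expanded polystyrene interface, ΣR_partial = 0.03310 K/W.
T_interface = T_in − Q·ΣR_partial = 119 K − (-2499)(0.03310) = 201.7 K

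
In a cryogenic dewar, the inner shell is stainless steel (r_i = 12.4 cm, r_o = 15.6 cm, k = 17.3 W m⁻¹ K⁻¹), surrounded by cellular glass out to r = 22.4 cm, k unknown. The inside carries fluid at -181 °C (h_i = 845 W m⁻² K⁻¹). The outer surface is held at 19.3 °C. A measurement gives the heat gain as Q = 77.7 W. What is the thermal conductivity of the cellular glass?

ΣR = ΔT/Q = |-181 − 19.3|/77.7 = 2.578 K/W
Known resistances:
  R_conv,in = 1/(4πr²h) = 1/(4π·0.124²·845) = 0.006125 K/W
  R_stainless steel = (1/0.124 − 1/0.156)/(4πk) = 1.654/(4π·17.3) = 0.007609 K/W
R_cellular glass = ΣR − ΣR_known = 2.578 − 0.01373 = 2.564 K/W
(1/r₁−1/r₂)/(4πk) = 2.564 ⇒ k = 1.946/(4π·2.564) = 0.0604 W/m·K

k = 0.0604 W/m·K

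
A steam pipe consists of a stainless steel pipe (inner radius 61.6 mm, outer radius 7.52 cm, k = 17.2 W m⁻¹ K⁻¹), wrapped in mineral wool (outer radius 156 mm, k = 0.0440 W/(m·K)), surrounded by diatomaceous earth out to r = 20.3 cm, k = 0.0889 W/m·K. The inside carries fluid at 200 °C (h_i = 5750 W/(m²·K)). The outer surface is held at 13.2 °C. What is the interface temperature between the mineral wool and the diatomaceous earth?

Series thermal resistances, inner to outer:
  R'_conv,in = 1/(2πr h) = 1/(2π·0.0616·5750) = 4.493×10^-4 m·K/W
  R'_stainless steel = ln(0.0752/0.0616)/(2πk) = 0.1995/(2π·17.2) = 0.001846 m·K/W
  R'_mineral wool = ln(0.156/0.0752)/(2πk) = 0.7297/(2π·0.0440) = 2.639 m·K/W
  R'_diatomaceous earth = ln(0.203/0.156)/(2πk) = 0.2633/(2π·0.0889) = 0.4715 m·K/W
ΣR = 4.493×10^-4 + 0.001846 + 2.639 + 0.4715 = 3.113 m·K/W
Q' = ΔT/ΣR = (200 °C − 13.2 °C)/3.113 = 60.01 W/m
From the inner boundary to the mineral wool/diatomaceous earth interface, ΣR_partial = 2.641 m·K/W.
T_interface = T_in − Q'·ΣR_partial = 200 °C − (60.01)(2.641) = 41.5 °C

T = 41.5 °C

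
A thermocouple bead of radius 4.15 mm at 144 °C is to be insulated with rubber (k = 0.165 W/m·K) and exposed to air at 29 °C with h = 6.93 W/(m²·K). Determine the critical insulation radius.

r_cr = 4.76 cm

For a sphere, r_cr = 2k_ins/h = 2·0.165/6.93 = 0.0476 m = 4.76 cm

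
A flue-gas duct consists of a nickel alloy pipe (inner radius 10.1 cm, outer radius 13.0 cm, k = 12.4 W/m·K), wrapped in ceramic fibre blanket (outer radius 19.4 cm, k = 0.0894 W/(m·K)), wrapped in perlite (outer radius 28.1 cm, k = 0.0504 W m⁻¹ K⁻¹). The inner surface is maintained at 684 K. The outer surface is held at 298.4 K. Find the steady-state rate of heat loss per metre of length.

Q' = 204 W/m

Treat each layer as a resistance in series:
  R'_nickel alloy = ln(0.130/0.101)/(2πk) = 0.2524/(2π·12.4) = 0.003240 m·K/W
  R'_ceramic fibre blanket = ln(0.194/0.130)/(2πk) = 0.4003/(2π·0.0894) = 0.7127 m·K/W
  R'_perlite = ln(0.281/0.194)/(2πk) = 0.3705/(2π·0.0504) = 1.170 m·K/W
ΣR = 0.003240 + 0.7127 + 1.170 = 1.886 m·K/W
Q' = ΔT/ΣR = (684 K − 298.4 K)/1.886 = 204 W/m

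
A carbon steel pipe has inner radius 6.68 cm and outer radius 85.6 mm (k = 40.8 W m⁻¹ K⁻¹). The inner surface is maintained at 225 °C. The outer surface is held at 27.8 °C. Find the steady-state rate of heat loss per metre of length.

Q' = 2πk·ΔT/ln(r₂/r₁) = 2π × 40.8 × 197.2 / ln(0.0856/0.0668) = 2.04×10^5 W/m

Q' = 2.04×10^5 W/m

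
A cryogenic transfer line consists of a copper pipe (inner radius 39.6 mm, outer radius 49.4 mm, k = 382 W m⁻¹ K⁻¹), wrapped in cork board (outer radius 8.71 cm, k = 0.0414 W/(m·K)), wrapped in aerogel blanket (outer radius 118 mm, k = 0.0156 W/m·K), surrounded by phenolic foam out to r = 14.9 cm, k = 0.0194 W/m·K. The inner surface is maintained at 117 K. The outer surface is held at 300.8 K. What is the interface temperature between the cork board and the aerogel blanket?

Treat each layer as a resistance in series:
  R'_copper = ln(0.0494/0.0396)/(2πk) = 0.2211/(2π·382) = 9.213×10^-5 m·K/W
  R'_cork board = ln(0.0871/0.0494)/(2πk) = 0.5671/(2π·0.0414) = 2.180 m·K/W
  R'_aerogel blanket = ln(0.118/0.0871)/(2πk) = 0.3036/(2π·0.0156) = 3.098 m·K/W
  R'_phenolic foam = ln(0.149/0.118)/(2πk) = 0.2333/(2π·0.0194) = 1.914 m·K/W
ΣR = 9.213×10^-5 + 2.180 + 3.098 + 1.914 = 7.192 m·K/W
Q' = ΔT/ΣR = (117 K − 300.8 K)/7.192 = -25.56 W/m
From the inner boundary to the cork board/aerogel blanket interface, ΣR_partial = 2.180 m·K/W.
T_interface = T_in − Q'·ΣR_partial = 117 K − (-25.56)(2.180) = 173 K

T = 173 K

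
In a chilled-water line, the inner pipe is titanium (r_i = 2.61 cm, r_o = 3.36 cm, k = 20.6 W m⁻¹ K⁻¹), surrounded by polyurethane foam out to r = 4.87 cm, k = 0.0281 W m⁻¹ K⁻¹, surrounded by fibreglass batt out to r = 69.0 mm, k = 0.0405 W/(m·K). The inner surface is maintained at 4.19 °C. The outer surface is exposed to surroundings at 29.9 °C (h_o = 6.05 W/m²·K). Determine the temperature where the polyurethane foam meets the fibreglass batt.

Treat each layer as a resistance in series:
  R'_titanium = ln(0.0336/0.0261)/(2πk) = 0.2526/(2π·20.6) = 0.001952 m·K/W
  R'_polyurethane foam = ln(0.0487/0.0336)/(2πk) = 0.3712/(2π·0.0281) = 2.102 m·K/W
  R'_fibreglass batt = ln(0.0690/0.0487)/(2πk) = 0.3484/(2π·0.0405) = 1.369 m·K/W
  R'_conv,out = 1/(2πr h) = 1/(2π·0.0690·6.05) = 0.3813 m·K/W
ΣR = 0.001952 + 2.102 + 1.369 + 0.3813 = 3.854 m·K/W
Q' = ΔT/ΣR = (4.19 °C − 29.9 °C)/3.854 = -6.671 W/m
From the inner boundary to the polyurethane foam/fibreglass batt interface, ΣR_partial = 2.104 m·K/W.
T_interface = T_in − Q'·ΣR_partial = 4.19 °C − (-6.671)(2.104) = 18.2 °C

T = 18.2 °C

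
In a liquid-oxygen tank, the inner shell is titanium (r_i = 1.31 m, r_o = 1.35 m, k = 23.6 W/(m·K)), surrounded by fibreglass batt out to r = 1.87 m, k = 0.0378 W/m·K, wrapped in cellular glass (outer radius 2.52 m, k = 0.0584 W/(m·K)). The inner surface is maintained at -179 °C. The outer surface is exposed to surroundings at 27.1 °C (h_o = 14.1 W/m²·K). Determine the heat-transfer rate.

Q = 331 W

Treat each layer as a resistance in series:
  R_titanium = (1/1.31 − 1/1.35)/(4πk) = 0.02262/(4π·23.6) = 7.627×10^-5 K/W
  R_fibreglass batt = (1/1.35 − 1/1.87)/(4πk) = 0.2060/(4π·0.0378) = 0.4336 K/W
  R_cellular glass = (1/1.87 − 1/2.52)/(4πk) = 0.1379/(4π·0.0584) = 0.1880 K/W
  R_conv,out = 1/(4πr²h) = 1/(4π·2.52²·14.1) = 8.887×10^-4 K/W
ΣR = 7.627×10^-5 + 0.4336 + 0.1880 + 8.887×10^-4 = 0.6226 K/W
Q = ΔT/ΣR = (-179 °C − 27.1 °C)/0.6226 = -331 W
(Negative Q ⇒ heat flows inward; heat gain = 331 W.)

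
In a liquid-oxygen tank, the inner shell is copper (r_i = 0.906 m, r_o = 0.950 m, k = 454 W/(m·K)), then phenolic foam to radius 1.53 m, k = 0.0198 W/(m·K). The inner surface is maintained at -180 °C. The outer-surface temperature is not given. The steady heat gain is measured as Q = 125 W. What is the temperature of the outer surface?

T_out = 20.5 °C

Sum the resistances:
  R_copper = (1/0.906 − 1/0.950)/(4πk) = 0.05112/(4π·454) = 8.961×10^-6 K/W
  R_phenolic foam = (1/0.950 − 1/1.53)/(4πk) = 0.3990/(4π·0.0198) = 1.604 K/W
ΣR = 1.604 K/W
ΔT = Q·ΣR = 125 × 1.604 = 200.5 K
Heat flows inward, so T_out = T_in + ΔT = -180 + 200.5 = 20.5 °C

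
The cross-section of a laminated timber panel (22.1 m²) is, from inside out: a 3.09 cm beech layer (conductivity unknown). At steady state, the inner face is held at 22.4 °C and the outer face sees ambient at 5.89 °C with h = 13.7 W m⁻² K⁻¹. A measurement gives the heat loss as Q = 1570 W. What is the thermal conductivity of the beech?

k = 0.194 W/m·K

ΣR = ΔT/Q = |22.4 − 5.89|/1570 = 0.01052 K/W
Known resistances:
  R_conv,out = 1/(hA) = 1/(13.7·22.1) = 0.003303 K/W
R_beech = ΣR − ΣR_known = 0.01052 − 0.003303 = 0.007217 K/W
L/(kA) = 0.007217 ⇒ k = 0.0309/(0.007217·22.1) = 0.194 W/m·K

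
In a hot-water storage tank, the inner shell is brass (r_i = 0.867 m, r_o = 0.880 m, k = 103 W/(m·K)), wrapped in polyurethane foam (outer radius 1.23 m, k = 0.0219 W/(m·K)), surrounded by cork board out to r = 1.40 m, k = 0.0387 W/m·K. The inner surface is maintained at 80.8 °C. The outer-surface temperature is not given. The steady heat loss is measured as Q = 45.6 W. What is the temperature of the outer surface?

T_out = 18.0 °C

Series resistances:
  R_brass = (1/0.867 − 1/0.880)/(4πk) = 0.01704/(4π·103) = 1.316×10^-5 K/W
  R_polyurethane foam = (1/0.880 − 1/1.23)/(4πk) = 0.3234/(4π·0.0219) = 1.175 K/W
  R_cork board = (1/1.23 − 1/1.40)/(4πk) = 0.09872/(4π·0.0387) = 0.2030 K/W
ΣR = 1.378 K/W
ΔT = Q·ΣR = 45.6 × 1.378 = 62.84 K
Heat flows outward, so T_out = T_in − ΔT = 80.8 − 62.84 = 18.0 °C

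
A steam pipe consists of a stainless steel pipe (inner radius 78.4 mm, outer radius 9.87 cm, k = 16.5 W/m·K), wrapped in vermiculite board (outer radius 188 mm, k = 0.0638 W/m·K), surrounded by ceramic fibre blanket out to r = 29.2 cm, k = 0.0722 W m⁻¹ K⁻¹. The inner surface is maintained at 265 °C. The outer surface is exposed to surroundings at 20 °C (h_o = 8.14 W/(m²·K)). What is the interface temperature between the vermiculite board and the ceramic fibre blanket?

Treat each layer as a resistance in series:
  R'_stainless steel = ln(0.0987/0.0784)/(2πk) = 0.2303/(2π·16.5) = 0.002221 m·K/W
  R'_vermiculite board = ln(0.188/0.0987)/(2πk) = 0.6444/(2π·0.0638) = 1.607 m·K/W
  R'_ceramic fibre blanket = ln(0.292/0.188)/(2πk) = 0.4403/(2π·0.0722) = 0.9706 m·K/W
  R'_conv,out = 1/(2πr h) = 1/(2π·0.292·8.14) = 0.06696 m·K/W
ΣR = 0.002221 + 1.607 + 0.9706 + 0.06696 = 2.647 m·K/W
Q' = ΔT/ΣR = (265 °C − 20 °C)/2.647 = 92.56 W/m
From the inner boundary to the vermiculite board/ceramic fibre blanket interface, ΣR_partial = 1.609 m·K/W.
T_interface = T_in − Q'·ΣR_partial = 265 °C − (92.56)(1.609) = 116 °C

T = 116 °C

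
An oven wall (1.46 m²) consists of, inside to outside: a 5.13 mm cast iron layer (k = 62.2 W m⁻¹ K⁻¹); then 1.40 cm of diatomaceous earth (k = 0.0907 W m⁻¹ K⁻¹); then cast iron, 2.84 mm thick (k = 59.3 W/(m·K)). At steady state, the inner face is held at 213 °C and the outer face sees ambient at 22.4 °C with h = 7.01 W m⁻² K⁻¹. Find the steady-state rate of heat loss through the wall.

Q = 937 W

Treat each layer as a resistance in series:
  R_cast iron = L/(kA) = 0.00513/(62.2·1.46) = 5.649×10^-5 K/W
  R_diatomaceous earth = L/(kA) = 0.0140/(0.0907·1.46) = 0.1057 K/W
  R_cast iron = L/(kA) = 0.00284/(59.3·1.46) = 3.280×10^-5 K/W
  R_conv,out = 1/(hA) = 1/(7.01·1.46) = 0.09771 K/W
ΣR = 5.649×10^-5 + 0.1057 + 3.280×10^-5 + 0.09771 = 0.2035 K/W
Q = ΔT/ΣR = (213 °C − 22.4 °C)/0.2035 = 937 W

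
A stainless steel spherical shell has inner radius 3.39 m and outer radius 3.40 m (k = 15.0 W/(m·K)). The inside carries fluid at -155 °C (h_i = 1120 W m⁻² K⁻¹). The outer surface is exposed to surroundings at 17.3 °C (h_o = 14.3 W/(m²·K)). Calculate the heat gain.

Series thermal resistances, inner to outer:
  R_conv,in = 1/(4πr²h) = 1/(4π·3.39²·1120) = 6.183×10^-6 K/W
  R_stainless steel = (1/3.39 − 1/3.40)/(4πk) = 8.676×10^-4/(4π·15.0) = 4.603×10^-6 K/W
  R_conv,out = 1/(4πr²h) = 1/(4π·3.40²·14.3) = 4.814×10^-4 K/W
ΣR = 6.183×10^-6 + 4.603×10^-6 + 4.814×10^-4 = 4.922×10^-4 K/W
Q = ΔT/ΣR = (-155 °C − 17.3 °C)/4.922×10^-4 = -3.50×10^5 W
(Negative Q ⇒ heat flows inward; heat gain = 3.50×10^5 W.)

Q = 3.50×10^5 W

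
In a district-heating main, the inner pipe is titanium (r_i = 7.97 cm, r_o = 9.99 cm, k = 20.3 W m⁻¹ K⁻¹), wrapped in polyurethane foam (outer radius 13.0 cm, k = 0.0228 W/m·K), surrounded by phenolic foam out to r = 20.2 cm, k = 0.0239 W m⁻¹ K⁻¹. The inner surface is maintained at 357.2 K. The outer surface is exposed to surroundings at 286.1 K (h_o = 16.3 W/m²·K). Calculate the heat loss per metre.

Treat each layer as a resistance in series:
  R'_titanium = ln(0.0999/0.0797)/(2πk) = 0.2259/(2π·20.3) = 0.001771 m·K/W
  R'_polyurethane foam = ln(0.130/0.0999)/(2πk) = 0.2634/(2π·0.0228) = 1.838 m·K/W
  R'_phenolic foam = ln(0.202/0.130)/(2πk) = 0.4407/(2π·0.0239) = 2.935 m·K/W
  R'_conv,out = 1/(2πr h) = 1/(2π·0.202·16.3) = 0.04834 m·K/W
ΣR = 0.001771 + 1.838 + 2.935 + 0.04834 = 4.823 m·K/W
Q' = ΔT/ΣR = (357.2 K − 286.1 K)/4.823 = 14.7 W/m

Q' = 14.7 W/m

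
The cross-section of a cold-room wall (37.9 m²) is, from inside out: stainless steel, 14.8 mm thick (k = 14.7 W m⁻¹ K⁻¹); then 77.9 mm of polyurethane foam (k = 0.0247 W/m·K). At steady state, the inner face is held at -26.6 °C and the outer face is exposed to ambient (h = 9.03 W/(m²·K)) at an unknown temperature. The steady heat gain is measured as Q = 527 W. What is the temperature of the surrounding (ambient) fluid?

T_out = 18.8 °C

Sum the resistances:
  R_stainless steel = L/(kA) = 0.0148/(14.7·37.9) = 2.656×10^-5 K/W
  R_polyurethane foam = L/(kA) = 0.0779/(0.0247·37.9) = 0.08321 K/W
  R_conv,out = 1/(hA) = 1/(9.03·37.9) = 0.002922 K/W
ΣR = 0.08616 K/W
ΔT = Q·ΣR = 527 × 0.08616 = 45.41 K
Heat flows inward, so T_out = T_in + ΔT = -26.6 + 45.41 = 18.8 °C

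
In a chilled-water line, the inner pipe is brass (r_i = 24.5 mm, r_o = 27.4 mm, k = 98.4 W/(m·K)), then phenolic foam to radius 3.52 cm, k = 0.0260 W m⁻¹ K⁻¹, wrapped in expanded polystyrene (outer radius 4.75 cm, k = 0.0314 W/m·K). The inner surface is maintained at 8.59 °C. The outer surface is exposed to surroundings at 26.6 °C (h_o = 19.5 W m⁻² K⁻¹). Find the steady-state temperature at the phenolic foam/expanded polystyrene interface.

T = 17.2 °C

Treat each layer as a resistance in series:
  R'_brass = ln(0.0274/0.0245)/(2πk) = 0.1119/(2π·98.4) = 1.809×10^-4 m·K/W
  R'_phenolic foam = ln(0.0352/0.0274)/(2πk) = 0.2505/(2π·0.0260) = 1.533 m·K/W
  R'_expanded polystyrene = ln(0.0475/0.0352)/(2πk) = 0.2997/(2π·0.0314) = 1.519 m·K/W
  R'_conv,out = 1/(2πr h) = 1/(2π·0.0475·19.5) = 0.1718 m·K/W
ΣR = 1.809×10^-4 + 1.533 + 1.519 + 0.1718 = 3.224 m·K/W
Q' = ΔT/ΣR = (8.59 °C − 26.6 °C)/3.224 = -5.586 W/m
From the inner boundary to the phenolic foam/expanded polystyrene interface, ΣR_partial = 1.533 m·K/W.
T_interface = T_in − Q'·ΣR_partial = 8.59 °C − (-5.586)(1.533) = 17.2 °C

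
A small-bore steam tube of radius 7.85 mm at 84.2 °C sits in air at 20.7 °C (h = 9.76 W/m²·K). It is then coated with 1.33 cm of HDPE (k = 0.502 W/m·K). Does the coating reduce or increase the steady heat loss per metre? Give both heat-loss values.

increases: 30.6 → 58.5 W/m

Critical radius for a cylinder: r_cr = k/h = 0.0514 m = 5.14 cm.
Outer radius after coating: r₂ = 0.00785 + 0.0133 = 0.02115 m.
Since r₁ < r_cr and r₂ ≤ r_cr, the coating moves toward the maximum at r_cr — heat loss rises.
Bare: R = 1/(2πr₁h) = 2.077 m·K/W; Q = 63.5/2.077 = 30.6 W/m.
Coated: R = R_cond + R_conv = 1.085 m·K/W; Q = 63.5/1.085 = 58.5 W/m.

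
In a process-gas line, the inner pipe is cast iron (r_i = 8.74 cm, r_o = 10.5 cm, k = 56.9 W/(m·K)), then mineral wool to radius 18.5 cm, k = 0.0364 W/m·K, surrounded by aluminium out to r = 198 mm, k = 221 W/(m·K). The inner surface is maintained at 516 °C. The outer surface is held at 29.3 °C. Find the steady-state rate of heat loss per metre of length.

Q' = 196 W/m

Resistance network (inner→outer):
  R'_cast iron = ln(0.105/0.0874)/(2πk) = 0.1835/(2π·56.9) = 5.132×10^-4 m·K/W
  R'_mineral wool = ln(0.185/0.105)/(2πk) = 0.5664/(2π·0.0364) = 2.477 m·K/W
  R'_aluminium = ln(0.198/0.185)/(2πk) = 0.06791/(2π·221) = 4.891×10^-5 m·K/W
ΣR = 5.132×10^-4 + 2.477 + 4.891×10^-5 = 2.478 m·K/W
Q' = ΔT/ΣR = (516 °C − 29.3 °C)/2.478 = 196 W/m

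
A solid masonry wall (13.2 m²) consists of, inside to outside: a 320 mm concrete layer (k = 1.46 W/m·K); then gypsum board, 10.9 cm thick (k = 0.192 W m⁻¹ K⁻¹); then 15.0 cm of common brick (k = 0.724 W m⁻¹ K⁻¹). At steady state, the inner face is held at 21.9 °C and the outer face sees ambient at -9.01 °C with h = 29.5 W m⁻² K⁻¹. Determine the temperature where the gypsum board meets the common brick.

Series thermal resistances, inner to outer:
  R_concrete = L/(kA) = 0.320/(1.46·13.2) = 0.01660 K/W
  R_gypsum board = L/(kA) = 0.109/(0.192·13.2) = 0.04301 K/W
  R_common brick = L/(kA) = 0.150/(0.724·13.2) = 0.01570 K/W
  R_conv,out = 1/(hA) = 1/(29.5·13.2) = 0.002568 K/W
ΣR = 0.01660 + 0.04301 + 0.01570 + 0.002568 = 0.07788 K/W
Q = ΔT/ΣR = (21.9 °C − -9.01 °C)/0.07788 = 396.9 W
From the inner boundary to the gypsum board/common brick interface, ΣR_partial = 0.05961 K/W.
T_interface = T_in − Q·ΣR_partial = 21.9 °C − (396.9)(0.05961) = -1.76 °C

T = -1.76 °C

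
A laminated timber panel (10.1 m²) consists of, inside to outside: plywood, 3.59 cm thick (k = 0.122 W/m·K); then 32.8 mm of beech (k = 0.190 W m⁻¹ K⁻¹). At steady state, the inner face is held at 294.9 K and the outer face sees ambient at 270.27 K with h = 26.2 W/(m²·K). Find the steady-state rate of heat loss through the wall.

Q = 493 W

Resistance network (inner→outer):
  R_plywood = L/(kA) = 0.0359/(0.122·10.1) = 0.02913 K/W
  R_beech = L/(kA) = 0.0328/(0.190·10.1) = 0.01709 K/W
  R_conv,out = 1/(hA) = 1/(26.2·10.1) = 0.003779 K/W
ΣR = 0.02913 + 0.01709 + 0.003779 = 0.05000 K/W
Q = ΔT/ΣR = (294.9 K − 270.27 K)/0.05000 = 493 W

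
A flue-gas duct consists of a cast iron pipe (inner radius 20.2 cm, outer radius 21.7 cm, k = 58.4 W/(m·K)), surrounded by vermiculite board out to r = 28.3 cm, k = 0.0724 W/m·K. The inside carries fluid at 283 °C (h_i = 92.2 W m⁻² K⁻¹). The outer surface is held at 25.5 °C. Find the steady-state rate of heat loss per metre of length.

Resistance network (inner→outer):
  R'_conv,in = 1/(2πr h) = 1/(2π·0.202·92.2) = 0.008546 m·K/W
  R'_cast iron = ln(0.217/0.202)/(2πk) = 0.07163/(2π·58.4) = 1.952×10^-4 m·K/W
  R'_vermiculite board = ln(0.283/0.217)/(2πk) = 0.2655/(2π·0.0724) = 0.5838 m·K/W
ΣR = 0.008546 + 1.952×10^-4 + 0.5838 = 0.5925 m·K/W
Q' = ΔT/ΣR = (283 °C − 25.5 °C)/0.5925 = 435 W/m

Q' = 435 W/m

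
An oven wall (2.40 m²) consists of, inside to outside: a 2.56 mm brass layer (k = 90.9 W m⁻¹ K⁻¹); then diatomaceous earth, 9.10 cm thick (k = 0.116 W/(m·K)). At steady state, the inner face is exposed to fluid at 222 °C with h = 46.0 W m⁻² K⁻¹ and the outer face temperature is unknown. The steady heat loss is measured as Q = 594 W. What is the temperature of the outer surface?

T_out = 22.5 °C

Series resistances:
  R_conv,in = 1/(hA) = 1/(46.0·2.40) = 0.009058 K/W
  R_brass = L/(kA) = 0.00256/(90.9·2.40) = 1.173×10^-5 K/W
  R_diatomaceous earth = L/(kA) = 0.0910/(0.116·2.40) = 0.3269 K/W
ΣR = 0.3359 K/W
ΔT = Q·ΣR = 594 × 0.3359 = 199.5 K
Heat flows outward, so T_out = T_in − ΔT = 222 − 199.5 = 22.5 °C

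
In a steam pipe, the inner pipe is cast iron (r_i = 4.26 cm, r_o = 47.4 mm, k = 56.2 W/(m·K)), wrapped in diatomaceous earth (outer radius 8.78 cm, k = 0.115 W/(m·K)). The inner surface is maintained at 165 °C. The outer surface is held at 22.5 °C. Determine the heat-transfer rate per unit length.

Q' = 167 W/m

Series thermal resistances, inner to outer:
  R'_cast iron = ln(0.0474/0.0426)/(2πk) = 0.1068/(2π·56.2) = 3.024×10^-4 m·K/W
  R'_diatomaceous earth = ln(0.0878/0.0474)/(2πk) = 0.6164/(2π·0.115) = 0.8531 m·K/W
ΣR = 3.024×10^-4 + 0.8531 = 0.8534 m·K/W
Q' = ΔT/ΣR = (165 °C − 22.5 °C)/0.8534 = 167 W/m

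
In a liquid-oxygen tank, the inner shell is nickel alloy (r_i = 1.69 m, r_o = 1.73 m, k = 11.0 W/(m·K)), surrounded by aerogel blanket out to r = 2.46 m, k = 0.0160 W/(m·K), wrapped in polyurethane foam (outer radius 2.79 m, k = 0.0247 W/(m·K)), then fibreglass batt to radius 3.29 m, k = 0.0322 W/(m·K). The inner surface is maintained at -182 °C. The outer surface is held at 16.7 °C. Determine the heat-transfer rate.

Q = 174 W

Series thermal resistances, inner to outer:
  R_nickel alloy = (1/1.69 − 1/1.73)/(4πk) = 0.01368/(4π·11.0) = 9.897×10^-5 K/W
  R_aerogel blanket = (1/1.73 − 1/2.46)/(4πk) = 0.1715/(4π·0.0160) = 0.8531 K/W
  R_polyurethane foam = (1/2.46 − 1/2.79)/(4πk) = 0.04808/(4π·0.0247) = 0.1549 K/W
  R_fibreglass batt = (1/2.79 − 1/3.29)/(4πk) = 0.05447/(4π·0.0322) = 0.1346 K/W
ΣR = 9.897×10^-5 + 0.8531 + 0.1549 + 0.1346 = 1.143 K/W
Q = ΔT/ΣR = (-182 °C − 16.7 °C)/1.143 = -174 W
(Negative Q ⇒ heat flows inward; heat gain = 174 W.)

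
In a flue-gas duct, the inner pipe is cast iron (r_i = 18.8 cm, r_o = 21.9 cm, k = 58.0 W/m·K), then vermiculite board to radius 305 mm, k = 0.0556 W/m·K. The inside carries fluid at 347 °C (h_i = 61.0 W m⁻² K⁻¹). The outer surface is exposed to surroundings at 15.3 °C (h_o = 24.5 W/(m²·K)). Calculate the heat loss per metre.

Q' = 337 W/m

Treat each layer as a resistance in series:
  R'_conv,in = 1/(2πr h) = 1/(2π·0.188·61.0) = 0.01388 m·K/W
  R'_cast iron = ln(0.219/0.188)/(2πk) = 0.1526/(2π·58.0) = 4.188×10^-4 m·K/W
  R'_vermiculite board = ln(0.305/0.219)/(2πk) = 0.3312/(2π·0.0556) = 0.9482 m·K/W
  R'_conv,out = 1/(2πr h) = 1/(2π·0.305·24.5) = 0.02130 m·K/W
ΣR = 0.01388 + 4.188×10^-4 + 0.9482 + 0.02130 = 0.9838 m·K/W
Q' = ΔT/ΣR = (347 °C − 15.3 °C)/0.9838 = 337 W/m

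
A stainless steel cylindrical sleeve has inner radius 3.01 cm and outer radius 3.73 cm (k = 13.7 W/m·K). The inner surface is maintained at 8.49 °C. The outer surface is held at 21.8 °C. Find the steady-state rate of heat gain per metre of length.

Q' = 5.34 kW/m

Q' = 2πk·ΔT/ln(r₂/r₁) = 2π × 13.7 × 13.31 / ln(0.0373/0.0301) = 5340 W/m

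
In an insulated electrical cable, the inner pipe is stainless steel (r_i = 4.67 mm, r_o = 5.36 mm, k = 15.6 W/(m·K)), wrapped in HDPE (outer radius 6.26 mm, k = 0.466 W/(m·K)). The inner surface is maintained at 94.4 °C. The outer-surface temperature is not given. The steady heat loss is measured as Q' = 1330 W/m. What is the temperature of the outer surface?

T_out = 22.0 °C

Sum the resistances:
  R'_stainless steel = ln(0.00536/0.00467)/(2πk) = 0.1378/(2π·15.6) = 0.001406 m·K/W
  R'_HDPE = ln(0.00626/0.00536)/(2πk) = 0.1552/(2π·0.466) = 0.05301 m·K/W
ΣR = 0.05442 m·K/W
ΔT = Q'·ΣR = 1330 × 0.05442 = 72.38 K
Heat flows outward, so T_out = T_in − ΔT = 94.4 − 72.38 = 22.0 °C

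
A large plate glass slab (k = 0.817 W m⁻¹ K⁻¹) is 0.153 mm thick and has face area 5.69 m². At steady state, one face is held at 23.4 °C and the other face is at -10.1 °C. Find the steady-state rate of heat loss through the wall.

Q = 1.02×10^6 W

Q = kA·ΔT/L = 0.817 × 5.69 × |23.4 °C − -10.1 °C| / 1.53×10^-4 = 1.02×10^6 W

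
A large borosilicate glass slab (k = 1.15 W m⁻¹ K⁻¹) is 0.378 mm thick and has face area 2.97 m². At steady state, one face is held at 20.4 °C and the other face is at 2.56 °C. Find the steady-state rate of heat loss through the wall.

Q = kA·ΔT/L = 1.15 × 2.97 × |20.4 °C − 2.56 °C| / 3.78×10^-4 = 1.61×10^5 W

Q = 1.61×10^5 W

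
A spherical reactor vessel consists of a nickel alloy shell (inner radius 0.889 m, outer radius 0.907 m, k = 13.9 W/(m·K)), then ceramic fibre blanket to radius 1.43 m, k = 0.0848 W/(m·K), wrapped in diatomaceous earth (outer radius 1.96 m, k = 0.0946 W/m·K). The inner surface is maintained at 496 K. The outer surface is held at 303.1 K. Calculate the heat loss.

Q = 359 W

Treat each layer as a resistance in series:
  R_nickel alloy = (1/0.889 − 1/0.907)/(4πk) = 0.02232/(4π·13.9) = 1.278×10^-4 K/W
  R_ceramic fibre blanket = (1/0.907 − 1/1.43)/(4πk) = 0.4032/(4π·0.0848) = 0.3784 K/W
  R_diatomaceous earth = (1/1.43 − 1/1.96)/(4πk) = 0.1891/(4π·0.0946) = 0.1591 K/W
ΣR = 1.278×10^-4 + 0.3784 + 0.1591 = 0.5376 K/W
Q = ΔT/ΣR = (496 K − 303.1 K)/0.5376 = 359 W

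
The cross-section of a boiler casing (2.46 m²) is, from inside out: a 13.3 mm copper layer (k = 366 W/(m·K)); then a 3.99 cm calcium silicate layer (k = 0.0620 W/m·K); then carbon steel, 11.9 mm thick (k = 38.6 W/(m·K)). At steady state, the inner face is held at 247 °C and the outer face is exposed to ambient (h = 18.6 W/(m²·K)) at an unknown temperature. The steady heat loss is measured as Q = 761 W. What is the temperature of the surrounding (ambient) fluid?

T_out = 31.2 °C

Series resistances:
  R_copper = L/(kA) = 0.0133/(366·2.46) = 1.477×10^-5 K/W
  R_calcium silicate = L/(kA) = 0.0399/(0.0620·2.46) = 0.2616 K/W
  R_carbon steel = L/(kA) = 0.0119/(38.6·2.46) = 1.253×10^-4 K/W
  R_conv,out = 1/(hA) = 1/(18.6·2.46) = 0.02186 K/W
ΣR = 0.2836 K/W
ΔT = Q·ΣR = 761 × 0.2836 = 215.8 K
Heat flows outward, so T_out = T_in − ΔT = 247 − 215.8 = 31.2 °C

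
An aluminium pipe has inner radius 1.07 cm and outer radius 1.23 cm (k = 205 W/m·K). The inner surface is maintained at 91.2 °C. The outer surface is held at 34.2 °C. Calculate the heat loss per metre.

Q' = 527 kW/m

Q' = 2πk·ΔT/ln(r₂/r₁) = 2π × 205 × 57 / ln(0.0123/0.0107) = 5.27×10^5 W/m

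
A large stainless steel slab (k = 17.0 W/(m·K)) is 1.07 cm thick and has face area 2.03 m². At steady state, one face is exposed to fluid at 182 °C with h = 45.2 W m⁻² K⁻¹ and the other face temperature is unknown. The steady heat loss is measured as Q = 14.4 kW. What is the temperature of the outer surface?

Sum the resistances:
  R_conv,in = 1/(hA) = 1/(45.2·2.03) = 0.01090 K/W
  R_stainless steel = L/(kA) = 0.0107/(17.0·2.03) = 3.101×10^-4 K/W
ΣR = 0.01121 K/W
ΔT = Q·ΣR = 14400 × 0.01121 = 161.4 K
Heat flows outward, so T_out = T_in − ΔT = 182 − 161.4 = 20.6 °C

T_out = 20.6 °C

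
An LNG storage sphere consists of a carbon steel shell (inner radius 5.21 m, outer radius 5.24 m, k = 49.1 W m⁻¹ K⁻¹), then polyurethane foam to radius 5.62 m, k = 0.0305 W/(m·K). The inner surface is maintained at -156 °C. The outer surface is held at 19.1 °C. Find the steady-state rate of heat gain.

Q = 5.20 kW

Treat each layer as a resistance in series:
  R_carbon steel = (1/5.21 − 1/5.24)/(4πk) = 0.001099/(4π·49.1) = 1.781×10^-6 K/W
  R_polyurethane foam = (1/5.24 − 1/5.62)/(4πk) = 0.01290/(4π·0.0305) = 0.03367 K/W
ΣR = 1.781×10^-6 + 0.03367 = 0.03367 K/W
Q = ΔT/ΣR = (-156 °C − 19.1 °C)/0.03367 = -5200 W
(Negative Q ⇒ heat flows inward; heat gain = 5200 W.)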